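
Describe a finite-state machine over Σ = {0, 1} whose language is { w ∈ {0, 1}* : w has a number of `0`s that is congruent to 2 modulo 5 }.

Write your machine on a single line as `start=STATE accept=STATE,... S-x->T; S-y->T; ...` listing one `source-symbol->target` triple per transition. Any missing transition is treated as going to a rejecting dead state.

start=s0; accept=s2; s0-0->s1; s0-1->s0; s1-0->s2; s1-1->s1; s2-0->s3; s2-1->s2; s3-0->s4; s3-1->s3; s4-0->s0; s4-1->s4

The only thing that matters is how many `0`s have appeared, reduced mod 5. Use one state per residue: s0 for 0, …, s4 for 4. Reading `0` moves to the next residue; anything else stays put. s2 is accepting.
With 5 states:
        0   1  
>  s0   s1  s0 
   s1   s2  s1 
 * s2   s3  s2 
   s3   s4  s3 
   s4   s0  s4 
(> = start, * = accepting)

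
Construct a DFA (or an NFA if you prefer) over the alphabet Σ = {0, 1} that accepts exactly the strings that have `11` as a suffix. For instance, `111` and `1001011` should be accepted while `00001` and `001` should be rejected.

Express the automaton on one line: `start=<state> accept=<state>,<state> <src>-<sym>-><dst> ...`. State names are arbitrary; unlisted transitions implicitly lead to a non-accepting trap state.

Remember how much of `11` the current input suffix matches. State S0 means no match yet; S1 means the last symbol is `1`; S2 means the last 2 symbols are `11`. Only S2 accepts. On a mismatch, fall back to the longest proper suffix that is still a prefix of `11`.
With 3 states:
        0   1  
>  S0   S0  S1 
   S1   S0  S2 
 * S2   S0  S2 
(> = start, * = accepting)

start=S0 accept=S2 S0-0->S0 S0-1->S1 S1-0->S0 S1-1->S2 S2-0->S0 S2-1->S2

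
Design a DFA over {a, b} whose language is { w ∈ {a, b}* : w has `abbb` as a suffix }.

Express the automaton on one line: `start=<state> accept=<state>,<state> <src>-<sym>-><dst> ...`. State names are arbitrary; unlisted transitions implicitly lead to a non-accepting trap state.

start=q0 accept=q4 q0-a->q1 q0-b->q0 q1-a->q1 q1-b->q2 q2-a->q1 q2-b->q3 q3-a->q1 q3-b->q4 q4-a->q1 q4-b->q0

Let each state record the length of the longest suffix of the input read so far that is also a prefix of `abbb`. q1 means the last symbol is `a`; q2 means the last 2 symbols are `ab`; q3 means the last 3 symbols are `abb`; q4 means the last 4 symbols are `abbb`. Accept only at q4, where the string currently ends in `abbb`.
With 5 states:
        a   b  
>  q0   q1  q0 
   q1   q1  q2 
   q2   q1  q3 
   q3   q1  q4 
 * q4   q1  q0 
(> = start, * = accepting)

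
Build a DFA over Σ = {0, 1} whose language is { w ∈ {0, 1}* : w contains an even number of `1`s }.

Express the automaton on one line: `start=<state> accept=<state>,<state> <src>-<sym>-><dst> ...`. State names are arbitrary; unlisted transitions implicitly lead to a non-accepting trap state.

Keep the running count of `1`s modulo 2: each `1` advances along the cycle S0 → S1 → S0 while other symbols loop. Accept at S0.
A 2-state machine:
        0   1  
>* S0   S0  S1 
   S1   S1  S0 
(> = start, * = accepting)

start=S0 accept=S0 S0-0->S0 S0-1->S1 S1-0->S1 S1-1->S0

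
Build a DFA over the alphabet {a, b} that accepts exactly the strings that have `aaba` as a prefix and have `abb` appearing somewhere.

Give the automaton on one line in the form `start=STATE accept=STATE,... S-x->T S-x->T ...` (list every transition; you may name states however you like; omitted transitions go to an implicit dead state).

Build one automaton per condition and run them in lockstep. The first has 6 states tracking whether the input so far still matches the prefix `aaba`; the second has 4 states tracking whether and how much of `abb` has been seen. A product state is a pair (one from each), accepting exactly when both do. Equivalent product states are then merged.
8 states suffice.
        a   b  
>  q0   q1  q2 
   q1   q3  q2 
   q2   q2  q2 
   q3   q2  q4 
   q4   q5  q2 
   q5   q5  q6 
   q6   q5  q7 
 * q7   q7  q7 
(> = start, * = accepting)

start=q0 accept=q7 q0-a->q1 q0-b->q2 q1-a->q3 q1-b->q2 q2-a->q2 q2-b->q2 q3-a->q2 q3-b->q4 q4-a->q5 q4-b->q2 q5-a->q5 q5-b->q6 q6-a->q5 q6-b->q7 q7-a->q7 q7-b->q7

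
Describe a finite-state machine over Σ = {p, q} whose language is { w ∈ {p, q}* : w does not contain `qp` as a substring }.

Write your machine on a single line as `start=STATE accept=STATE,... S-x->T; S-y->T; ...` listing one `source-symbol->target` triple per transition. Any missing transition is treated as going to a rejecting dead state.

start=S0; accept=S0,S1; S0-p->S0; S0-q->S1; S1-p->S2; S1-q->S1; S2-p->S2; S2-q->S2

This is the complement of 'contains `qp`'. Use the same substring-matching states — S0 through S2 holding how much of `qp` has just been matched — but flip the accepting set: everything except the trap S2 accepts.
3 states suffice.
        p   q  
>* S0   S0  S1 
 * S1   S2  S1 
   S2   S2  S2 
(> = start, * = accepting)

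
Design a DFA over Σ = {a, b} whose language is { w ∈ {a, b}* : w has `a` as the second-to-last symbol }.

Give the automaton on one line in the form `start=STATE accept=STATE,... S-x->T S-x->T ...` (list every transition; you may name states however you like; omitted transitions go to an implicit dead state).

start=q0 accept=q3,q4 q0-a->q1 q0-b->q2 q1-a->q3 q1-b->q4 q2-a->q5 q2-b->q6 q3-a->q3 q3-b->q4 q4-a->q5 q4-b->q6 q5-a->q3 q5-b->q4 q6-a->q5 q6-b->q6

Because acceptance depends on a position counted from the end, the machine has to buffer the most recent 2 symbols. Make each state the string of the last up-to-2 symbols read; on input `x` shift the window left and append `x`. Accept when the buffered window has length 2 and begins with `a`.
        a   b  
>  q0   q1  q2 
   q1   q3  q4 
   q2   q5  q6 
 * q3   q3  q4 
 * q4   q5  q6 
   q5   q3  q4 
   q6   q5  q6 
(> = start, * = accepting)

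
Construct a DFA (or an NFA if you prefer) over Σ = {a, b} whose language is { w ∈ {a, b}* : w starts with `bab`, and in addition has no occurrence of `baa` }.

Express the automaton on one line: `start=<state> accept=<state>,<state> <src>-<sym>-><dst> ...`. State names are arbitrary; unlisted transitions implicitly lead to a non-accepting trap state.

Build one automaton per condition and run them in lockstep. The first has 5 states tracking whether the input so far still matches the prefix `bab`; the second has 4 states tracking partial matches of the forbidden pattern `baa`. A product state is a pair (one from each), accepting exactly when both do. After merging equivalent states the machine shrinks.
        a   b  
>  q0   q1  q2 
   q1   q1  q1 
   q2   q3  q1 
   q3   q1  q4 
 * q4   q5  q4 
 * q5   q1  q4 
(> = start, * = accepting)

start=q0 accept=q4,q5 q0-a->q1 q0-b->q2 q1-a->q1 q1-b->q1 q2-a->q3 q2-b->q1 q3-a->q1 q3-b->q4 q4-a->q5 q4-b->q4 q5-a->q1 q5-b->q4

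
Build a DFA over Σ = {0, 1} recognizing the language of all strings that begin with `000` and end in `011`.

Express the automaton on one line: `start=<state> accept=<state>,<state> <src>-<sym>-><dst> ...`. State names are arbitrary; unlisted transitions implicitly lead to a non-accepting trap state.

start=A accept=G A-0->B A-1->C B-0->D B-1->C C-0->C C-1->C D-0->E D-1->C E-0->E E-1->F F-0->E F-1->G G-0->E G-1->H H-0->E H-1->H

Run two small machines in parallel and take their product. The first has 5 states tracking whether the input so far still matches the prefix `000`; the second has 4 states tracking how much of the suffix `011` has currently been matched. A product state is a pair (one from each), accepting exactly when both do. After merging equivalent states the machine shrinks.
8 states suffice.
       0  1 
>  A   B  C 
   B   D  C 
   C   C  C 
   D   E  C 
   E   E  F 
   F   E  G 
 * G   E  H 
   H   E  H 
(> = start, * = accepting)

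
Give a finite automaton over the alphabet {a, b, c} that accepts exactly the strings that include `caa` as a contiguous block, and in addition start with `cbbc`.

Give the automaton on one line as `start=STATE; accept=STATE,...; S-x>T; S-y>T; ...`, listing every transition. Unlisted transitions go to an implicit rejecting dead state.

Run two small machines in parallel and take their product. One (4 states) tracks whether and how much of `caa` has been seen; the other (6 states) tracks whether the input so far still matches the prefix `cbbc`. Each combined state is a pair, one component from each; accept when both components accept. After merging equivalent states the machine shrinks.
A 9-state machine:
        a   b   c  
>  q0   q1  q1  q2 
   q1   q1  q1  q1 
   q2   q1  q3  q1 
   q3   q1  q4  q1 
   q4   q1  q1  q5 
   q5   q6  q7  q5 
   q6   q8  q7  q5 
   q7   q7  q7  q5 
 * q8   q8  q8  q8 
(> = start, * = accepting)

start=q0; accept=q8; q0-a>q1; q0-b>q1; q0-c>q2; q1-a>q1; q1-b>q1; q1-c>q1; q2-a>q1; q2-b>q3; q2-c>q1; q3-a>q1; q3-b>q4; q3-c>q1; q4-a>q1; q4-b>q1; q4-c>q5; q5-a>q6; q5-b>q7; q5-c>q5; q6-a>q8; q6-b>q7; q6-c>q5; q7-a>q7; q7-b>q7; q7-c>q5; q8-a>q8; q8-b>q8; q8-c>q8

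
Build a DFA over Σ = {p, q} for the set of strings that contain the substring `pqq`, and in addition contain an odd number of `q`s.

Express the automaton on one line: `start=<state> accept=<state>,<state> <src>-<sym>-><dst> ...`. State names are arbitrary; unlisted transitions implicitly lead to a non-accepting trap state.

Handle the two conditions separately and then intersect. One (4 states) tracks whether and how much of `pqq` has been seen; the other (2 states) tracks the count of `q`s modulo 2. Each combined state is a pair, one component from each; accept when both components accept.
An 8-state machine:
        p   q  
>  s0   s1  s2 
   s1   s1  s3 
   s2   s4  s0 
   s3   s4  s5 
   s4   s4  s6 
   s5   s5  s7 
   s6   s1  s7 
 * s7   s7  s5 
(> = start, * = accepting)

start=s0 accept=s7 s0-p->s1 s0-q->s2 s1-p->s1 s1-q->s3 s2-p->s4 s2-q->s0 s3-p->s4 s3-q->s5 s4-p->s4 s4-q->s6 s5-p->s5 s5-q->s7 s6-p->s1 s6-q->s7 s7-p->s7 s7-q->s5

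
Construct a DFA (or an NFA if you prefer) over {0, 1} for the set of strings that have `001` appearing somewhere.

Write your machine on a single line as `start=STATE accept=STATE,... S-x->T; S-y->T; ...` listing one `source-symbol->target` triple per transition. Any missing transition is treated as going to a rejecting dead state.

Track how much of `001` has been matched so far: state s0 is no progress, s3 is the absorbing accept state reached once `001` has occurred. Intermediate states record partial matches; on a mismatch, fall back to the longest reusable overlap.
With 4 states:
        0   1  
>  s0   s1  s0 
   s1   s2  s0 
   s2   s2  s3 
 * s3   s3  s3 
(> = start, * = accepting)

start=s0; accept=s3; s0-0->s1; s0-1->s0; s1-0->s2; s1-1->s0; s2-0->s2; s2-1->s3; s3-0->s3; s3-1->s3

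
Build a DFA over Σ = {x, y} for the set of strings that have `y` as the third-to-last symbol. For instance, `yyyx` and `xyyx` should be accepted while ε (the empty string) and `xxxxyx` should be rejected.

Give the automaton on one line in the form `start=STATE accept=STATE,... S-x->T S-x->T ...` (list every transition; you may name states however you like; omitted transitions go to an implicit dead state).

start=q0 accept=q11,q12,q13,q14 q0-x->q1 q0-y->q2 q1-x->q3 q1-y->q4 q2-x->q5 q2-y->q6 q3-x->q7 q3-y->q8 q4-x->q9 q4-y->q10 q5-x->q11 q5-y->q12 q6-x->q13 q6-y->q14 q7-x->q7 q7-y->q8 q8-x->q9 q8-y->q10 q9-x->q11 q9-y->q12 q10-x->q13 q10-y->q14 q11-x->q7 q11-y->q8 q12-x->q9 q12-y->q10 q13-x->q11 q13-y->q12 q14-x->q13 q14-y->q14

Because acceptance depends on a position counted from the end, the machine has to buffer the most recent 3 symbols. Make each state the string of the last up-to-3 symbols read; on input `x` shift the window left and append `x`. Accept when the buffered window has length 3 and begins with `y`.
          x    y  
>  q0     q1   q2 
   q1     q3   q4 
   q2     q5   q6 
   q3     q7   q8 
   q4     q9  q10 
   q5    q11  q12 
   q6    q13  q14 
   q7     q7   q8 
   q8     q9  q10 
   q9    q11  q12 
   q10   q13  q14 
 * q11    q7   q8 
 * q12    q9  q10 
 * q13   q11  q12 
 * q14   q13  q14 
(> = start, * = accepting)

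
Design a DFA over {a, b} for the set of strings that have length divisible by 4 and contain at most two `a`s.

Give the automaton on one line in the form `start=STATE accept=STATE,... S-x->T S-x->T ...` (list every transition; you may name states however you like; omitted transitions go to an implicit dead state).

start=q0 accept=q0,q11,q12 q0-a->q1 q0-b->q2 q1-a->q3 q1-b->q4 q2-a->q4 q2-b->q5 q3-a->q6 q3-b->q7 q4-a->q7 q4-b->q8 q5-a->q8 q5-b->q9 q6-a->q10 q6-b->q10 q7-a->q10 q7-b->q11 q8-a->q11 q8-b->q12 q9-a->q12 q9-b->q0 q10-a->q13 q10-b->q13 q11-a->q13 q11-b->q14 q12-a->q14 q12-b->q1 q13-a->q15 q13-b->q15 q14-a->q15 q14-b->q3 q15-a->q6 q15-b->q6

Run two small machines in parallel and take their product. One (4 states) tracks the input length modulo 4; the other (4 states) tracks the count of `a`s, saturating at 3. Each combined state is a pair, one component from each; accept when both components accept.
          a    b  
>* q0     q1   q2 
   q1     q3   q4 
   q2     q4   q5 
   q3     q6   q7 
   q4     q7   q8 
   q5     q8   q9 
   q6    q10  q10 
   q7    q10  q11 
   q8    q11  q12 
   q9    q12   q0 
   q10   q13  q13 
 * q11   q13  q14 
 * q12   q14   q1 
   q13   q15  q15 
   q14   q15   q3 
   q15    q6   q6 
(> = start, * = accepting)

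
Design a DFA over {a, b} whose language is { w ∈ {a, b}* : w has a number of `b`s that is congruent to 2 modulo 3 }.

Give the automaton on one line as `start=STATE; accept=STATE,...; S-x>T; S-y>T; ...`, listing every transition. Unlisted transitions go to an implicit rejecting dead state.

start=S0; accept=S2; S0-a>S0; S0-b>S1; S1-a>S1; S1-b>S2; S2-a>S2; S2-b>S0

Keep the running count of `b`s modulo 3: each `b` advances along the cycle S0 → S1 → S2 → S0 while other symbols loop. Accept at S2.
A 3-state machine:
        a   b  
>  S0   S0  S1 
   S1   S1  S2 
 * S2   S2  S0 
(> = start, * = accepting)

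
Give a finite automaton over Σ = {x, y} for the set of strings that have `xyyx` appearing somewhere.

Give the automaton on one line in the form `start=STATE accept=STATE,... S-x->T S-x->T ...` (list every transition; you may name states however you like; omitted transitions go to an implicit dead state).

Track how much of `xyyx` has been matched so far: state S0 is no progress, S4 is the absorbing accept state reached once `xyyx` has occurred. Intermediate states record partial matches; on a mismatch, fall back to the longest reusable overlap.
5 states suffice.
        x   y  
>  S0   S1  S0 
   S1   S1  S2 
   S2   S1  S3 
   S3   S4  S0 
 * S4   S4  S4 
(> = start, * = accepting)

start=S0 accept=S4 S0-x->S1 S0-y->S0 S1-x->S1 S1-y->S2 S2-x->S1 S2-y->S3 S3-x->S4 S3-y->S0 S4-x->S4 S4-y->S4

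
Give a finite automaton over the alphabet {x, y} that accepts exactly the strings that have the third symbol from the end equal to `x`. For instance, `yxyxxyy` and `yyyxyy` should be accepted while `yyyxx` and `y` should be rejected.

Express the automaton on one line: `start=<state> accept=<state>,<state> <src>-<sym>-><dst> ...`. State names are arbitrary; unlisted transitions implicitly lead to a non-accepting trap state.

start=A accept=H,I,J,K A-x->B A-y->C B-x->D B-y->E C-x->F C-y->G D-x->H D-y->I E-x->J E-y->K F-x->L F-y->M G-x->N G-y->O H-x->H H-y->I I-x->J I-y->K J-x->L J-y->M K-x->N K-y->O L-x->H L-y->I M-x->J M-y->K N-x->L N-y->M O-x->N O-y->O

Because acceptance depends on a position counted from the end, the machine has to buffer the most recent 3 symbols. Make each state the string of the last up-to-3 symbols read; on input `x` shift the window left and append `x`. Accept when the buffered window has length 3 and begins with `x`.
15 states suffice.
       x  y 
>  A   B  C 
   B   D  E 
   C   F  G 
   D   H  I 
   E   J  K 
   F   L  M 
   G   N  O 
 * H   H  I 
 * I   J  K 
 * J   L  M 
 * K   N  O 
   L   H  I 
   M   J  K 
   N   L  M 
   O   N  O 
(> = start, * = accepting)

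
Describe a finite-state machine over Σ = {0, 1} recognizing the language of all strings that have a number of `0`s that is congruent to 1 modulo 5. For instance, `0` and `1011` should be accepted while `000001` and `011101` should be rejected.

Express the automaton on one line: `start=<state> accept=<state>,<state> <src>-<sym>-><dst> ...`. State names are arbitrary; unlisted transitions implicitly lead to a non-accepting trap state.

start=S0 accept=S1 S0-0->S1 S0-1->S0 S1-0->S2 S1-1->S1 S2-0->S3 S2-1->S2 S3-0->S4 S3-1->S3 S4-0->S0 S4-1->S4

Keep the running count of `0`s modulo 5: each `0` advances along the cycle S0 → S1 → S2 → S3 → S4 → S0 while other symbols loop. Accept at S1.
With 5 states:
        0   1  
>  S0   S1  S0 
 * S1   S2  S1 
   S2   S3  S2 
   S3   S4  S3 
   S4   S0  S4 
(> = start, * = accepting)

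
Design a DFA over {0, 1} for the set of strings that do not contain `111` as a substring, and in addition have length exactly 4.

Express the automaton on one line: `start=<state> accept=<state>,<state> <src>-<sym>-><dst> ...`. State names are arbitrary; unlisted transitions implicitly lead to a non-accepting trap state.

start=q0 accept=q10,q11,q12 q0-0->q1 q0-1->q2 q1-0->q3 q1-1->q4 q2-0->q3 q2-1->q5 q3-0->q6 q3-1->q7 q4-0->q6 q4-1->q8 q5-0->q6 q5-1->q9 q6-0->q10 q6-1->q11 q7-0->q10 q7-1->q12 q8-0->q10 q8-1->q13 q9-0->q13 q9-1->q13 q10-0->q14 q10-1->q15 q11-0->q14 q11-1->q16 q12-0->q14 q12-1->q17 q13-0->q17 q13-1->q17 q14-0->q14 q14-1->q15 q15-0->q14 q15-1->q16 q16-0->q14 q16-1->q17 q17-0->q17 q17-1->q17

Build one automaton per condition and run them in lockstep. One (4 states) tracks partial matches of the forbidden pattern `111`; the other (6 states) tracks the input length, saturating at 5. Each combined state is a pair, one component from each; accept when both components accept.
          0    1  
>  q0     q1   q2 
   q1     q3   q4 
   q2     q3   q5 
   q3     q6   q7 
   q4     q6   q8 
   q5     q6   q9 
   q6    q10  q11 
   q7    q10  q12 
   q8    q10  q13 
   q9    q13  q13 
 * q10   q14  q15 
 * q11   q14  q16 
 * q12   q14  q17 
   q13   q17  q17 
   q14   q14  q15 
   q15   q14  q16 
   q16   q14  q17 
   q17   q17  q17 
(> = start, * = accepting)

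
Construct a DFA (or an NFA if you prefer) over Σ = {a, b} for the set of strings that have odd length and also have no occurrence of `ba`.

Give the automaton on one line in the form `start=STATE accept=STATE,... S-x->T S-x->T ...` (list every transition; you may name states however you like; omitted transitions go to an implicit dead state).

start=q0 accept=q1,q2 q0-a->q1 q0-b->q2 q1-a->q0 q1-b->q3 q2-a->q4 q2-b->q3 q3-a->q5 q3-b->q2 q4-a->q5 q4-b->q5 q5-a->q4 q5-b->q4

Run two small machines in parallel and take their product. The first has 2 states tracking the input length modulo 2; the second has 3 states tracking partial matches of the forbidden pattern `ba`. A product state is a pair (one from each), accepting exactly when both do.
With 6 states:
        a   b  
>  q0   q1  q2 
 * q1   q0  q3 
 * q2   q4  q3 
   q3   q5  q2 
   q4   q5  q5 
   q5   q4  q4 
(> = start, * = accepting)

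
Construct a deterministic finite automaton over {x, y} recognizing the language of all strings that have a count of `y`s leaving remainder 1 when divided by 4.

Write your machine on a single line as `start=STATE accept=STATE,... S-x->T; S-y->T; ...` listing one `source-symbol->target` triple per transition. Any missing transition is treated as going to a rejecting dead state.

Keep the running count of `y`s modulo 4: each `y` advances along the cycle S0 → S1 → S2 → S3 → S0 while other symbols loop. Accept at S1.
With 4 states:
        x   y  
>  S0   S0  S1 
 * S1   S1  S2 
   S2   S2  S3 
   S3   S3  S0 
(> = start, * = accepting)

start=S0; accept=S1; S0-x->S0; S0-y->S1; S1-x->S1; S1-y->S2; S2-x->S2; S2-y->S3; S3-x->S3; S3-y->S0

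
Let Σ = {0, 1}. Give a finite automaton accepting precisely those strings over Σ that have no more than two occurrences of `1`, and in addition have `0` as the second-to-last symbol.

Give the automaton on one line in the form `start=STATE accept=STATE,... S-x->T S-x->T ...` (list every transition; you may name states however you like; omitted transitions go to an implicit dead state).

start=s0 accept=s3,s4,s7,s8,s11 s0-0->s1 s0-1->s2 s1-0->s3 s1-1->s4 s2-0->s5 s2-1->s6 s3-0->s3 s3-1->s4 s4-0->s5 s4-1->s6 s5-0->s7 s5-1->s8 s6-0->s9 s6-1->s10 s7-0->s7 s7-1->s8 s8-0->s9 s8-1->s10 s9-0->s11 s9-1->s10 s10-0->s10 s10-1->s10 s11-0->s11 s11-1->s10

Handle the two conditions separately and then intersect. The first has 4 states tracking the count of `1`s, saturating at 3; the second has 7 states tracking the last 2 symbols read. A product state is a pair (one from each), accepting exactly when both do. Minimizing collapses redundant product states.
12 states suffice.
          0    1  
>  s0     s1   s2 
   s1     s3   s4 
   s2     s5   s6 
 * s3     s3   s4 
 * s4     s5   s6 
   s5     s7   s8 
   s6     s9  s10 
 * s7     s7   s8 
 * s8     s9  s10 
   s9    s11  s10 
   s10   s10  s10 
 * s11   s11  s10 
(> = start, * = accepting)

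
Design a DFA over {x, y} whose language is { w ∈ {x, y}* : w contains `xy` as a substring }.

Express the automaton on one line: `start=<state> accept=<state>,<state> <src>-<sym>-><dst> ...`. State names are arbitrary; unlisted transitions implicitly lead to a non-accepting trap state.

Track how much of `xy` has been matched so far: state q0 is no progress, q2 is the absorbing accept state reached once `xy` has occurred. Intermediate states record partial matches; on a mismatch, fall back to the longest reusable overlap.
With 3 states:
        x   y  
>  q0   q1  q0 
   q1   q1  q2 
 * q2   q2  q2 
(> = start, * = accepting)

start=q0 accept=q2 q0-x->q1 q0-y->q0 q1-x->q1 q1-y->q2 q2-x->q2 q2-y->q2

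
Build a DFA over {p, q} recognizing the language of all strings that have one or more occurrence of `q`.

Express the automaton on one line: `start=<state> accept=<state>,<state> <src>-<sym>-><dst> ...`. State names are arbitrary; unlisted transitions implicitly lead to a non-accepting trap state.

Count `q`s, saturating at 2: state A means no `q` yet, B means one `q` seen, C means more than one. Each `q` increments (capped at C); other symbols loop. Accept from {B, C}.
3 states suffice.
       p  q 
>  A   A  B 
 * B   B  C 
 * C   C  C 
(> = start, * = accepting)

start=A accept=B,C A-p->A A-q->B B-p->B B-q->C C-p->C C-q->C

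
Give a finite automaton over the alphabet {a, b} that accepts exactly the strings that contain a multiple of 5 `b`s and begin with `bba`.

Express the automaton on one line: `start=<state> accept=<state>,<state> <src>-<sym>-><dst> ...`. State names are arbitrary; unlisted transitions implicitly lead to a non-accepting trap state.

Handle the two conditions separately and then intersect. One (5 states) tracks the count of `b`s modulo 5; the other (5 states) tracks whether the input so far still matches the prefix `bba`. Each combined state is a pair, one component from each; accept when both components accept.
With 13 states:
          a    b  
>  S0     S1   S2 
   S1     S1   S3 
   S2     S3   S4 
   S3     S3   S5 
   S4     S6   S7 
   S5     S5   S7 
   S6     S6   S8 
   S7     S7   S9 
   S8     S8  S10 
   S9     S9   S1 
   S10   S10  S11 
 * S11   S11  S12 
   S12   S12   S6 
(> = start, * = accepting)

start=S0 accept=S11 S0-a->S1 S0-b->S2 S1-a->S1 S1-b->S3 S2-a->S3 S2-b->S4 S3-a->S3 S3-b->S5 S4-a->S6 S4-b->S7 S5-a->S5 S5-b->S7 S6-a->S6 S6-b->S8 S7-a->S7 S7-b->S9 S8-a->S8 S8-b->S10 S9-a->S9 S9-b->S1 S10-a->S10 S10-b->S11 S11-a->S11 S11-b->S12 S12-a->S12 S12-b->S6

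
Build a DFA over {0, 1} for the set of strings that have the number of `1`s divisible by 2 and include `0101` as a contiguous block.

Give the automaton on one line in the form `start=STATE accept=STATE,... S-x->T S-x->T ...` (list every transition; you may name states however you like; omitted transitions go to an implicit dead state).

start=s0 accept=s7 s0-0->s1 s0-1->s2 s1-0->s1 s1-1->s3 s2-0->s4 s2-1->s0 s3-0->s5 s3-1->s0 s4-0->s4 s4-1->s6 s5-0->s4 s5-1->s7 s6-0->s8 s6-1->s2 s7-0->s7 s7-1->s9 s8-0->s1 s8-1->s9 s9-0->s9 s9-1->s7

Build one automaton per condition and run them in lockstep. One (2 states) tracks the count of `1`s modulo 2; the other (5 states) tracks whether and how much of `0101` has been seen. Each combined state is a pair, one component from each; accept when both components accept.
        0   1  
>  s0   s1  s2 
   s1   s1  s3 
   s2   s4  s0 
   s3   s5  s0 
   s4   s4  s6 
   s5   s4  s7 
   s6   s8  s2 
 * s7   s7  s9 
   s8   s1  s9 
   s9   s9  s7 
(> = start, * = accepting)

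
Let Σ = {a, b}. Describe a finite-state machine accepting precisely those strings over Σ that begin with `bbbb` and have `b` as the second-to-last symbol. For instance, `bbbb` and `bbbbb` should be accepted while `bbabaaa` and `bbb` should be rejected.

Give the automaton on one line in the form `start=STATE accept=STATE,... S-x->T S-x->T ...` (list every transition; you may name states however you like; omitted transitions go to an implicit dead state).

Build one automaton per condition and run them in lockstep. The first has 6 states tracking whether the input so far still matches the prefix `bbbb`; the second has 7 states tracking the last 2 symbols read. A product state is a pair (one from each), accepting exactly when both do.
13 states suffice.
          a    b  
>  S0     S1   S2 
   S1     S3   S4 
   S2     S5   S6 
   S3     S3   S4 
   S4     S5   S7 
   S5     S3   S4 
   S6     S5   S8 
   S7     S5   S7 
   S8     S5   S9 
 * S9    S10   S9 
 * S10   S11  S12 
   S11   S11  S12 
   S12   S10   S9 
(> = start, * = accepting)

start=S0 accept=S9,S10 S0-a->S1 S0-b->S2 S1-a->S3 S1-b->S4 S2-a->S5 S2-b->S6 S3-a->S3 S3-b->S4 S4-a->S5 S4-b->S7 S5-a->S3 S5-b->S4 S6-a->S5 S6-b->S8 S7-a->S5 S7-b->S7 S8-a->S5 S8-b->S9 S9-a->S10 S9-b->S9 S10-a->S11 S10-b->S12 S11-a->S11 S11-b->S12 S12-a->S10 S12-b->S9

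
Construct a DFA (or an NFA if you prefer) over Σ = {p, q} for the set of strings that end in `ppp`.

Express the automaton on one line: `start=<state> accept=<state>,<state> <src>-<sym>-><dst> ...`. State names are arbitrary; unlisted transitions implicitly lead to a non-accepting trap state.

start=s0 accept=s3 s0-p->s1 s0-q->s0 s1-p->s2 s1-q->s0 s2-p->s3 s2-q->s0 s3-p->s3 s3-q->s0

Let each state record the length of the longest suffix of the input read so far that is also a prefix of `ppp`. s1 means the last symbol is `p`; s2 means the last 2 symbols are `pp`; s3 means the last 3 symbols are `ppp`. Accept only at s3, where the string currently ends in `ppp`.
        p   q  
>  s0   s1  s0 
   s1   s2  s0 
   s2   s3  s0 
 * s3   s3  s0 
(> = start, * = accepting)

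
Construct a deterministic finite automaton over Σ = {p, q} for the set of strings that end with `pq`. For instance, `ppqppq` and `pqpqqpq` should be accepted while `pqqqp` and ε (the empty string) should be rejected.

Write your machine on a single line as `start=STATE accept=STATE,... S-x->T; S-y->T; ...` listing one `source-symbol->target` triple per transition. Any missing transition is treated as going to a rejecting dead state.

start=S0; accept=S2; S0-p->S1; S0-q->S0; S1-p->S1; S1-q->S2; S2-p->S1; S2-q->S0

Let each state record the length of the longest suffix of the input read so far that is also a prefix of `pq`. S1 means the last symbol is `p`; S2 means the last 2 symbols are `pq`. Accept only at S2, where the string currently ends in `pq`.
3 states suffice.
        p   q  
>  S0   S1  S0 
   S1   S1  S2 
 * S2   S1  S0 
(> = start, * = accepting)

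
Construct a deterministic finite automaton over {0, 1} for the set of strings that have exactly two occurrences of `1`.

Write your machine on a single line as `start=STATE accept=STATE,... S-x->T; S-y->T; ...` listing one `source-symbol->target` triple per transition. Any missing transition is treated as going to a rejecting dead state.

Count `1`s, saturating at 3: states q0 through q2 mean 0 through 2 `1`s seen; q3 means more than 2. Each `1` increments (capped at q3); other symbols loop. Accept from {q2}.
        0   1  
>  q0   q0  q1 
   q1   q1  q2 
 * q2   q2  q3 
   q3   q3  q3 
(> = start, * = accepting)

start=q0; accept=q2; q0-0->q0; q0-1->q1; q1-0->q1; q1-1->q2; q2-0->q2; q2-1->q3; q3-0->q3; q3-1->q3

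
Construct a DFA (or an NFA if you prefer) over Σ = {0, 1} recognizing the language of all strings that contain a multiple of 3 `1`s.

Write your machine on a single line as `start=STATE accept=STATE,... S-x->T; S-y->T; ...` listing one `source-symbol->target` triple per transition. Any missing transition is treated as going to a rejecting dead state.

Keep the running count of `1`s modulo 3: each `1` advances along the cycle A → B → C → A while other symbols loop. Accept at A.
With 3 states:
       0  1 
>* A   A  B 
   B   B  C 
   C   C  A 
(> = start, * = accepting)

start=A; accept=A; A-0->A; A-1->B; B-0->B; B-1->C; C-0->C; C-1->A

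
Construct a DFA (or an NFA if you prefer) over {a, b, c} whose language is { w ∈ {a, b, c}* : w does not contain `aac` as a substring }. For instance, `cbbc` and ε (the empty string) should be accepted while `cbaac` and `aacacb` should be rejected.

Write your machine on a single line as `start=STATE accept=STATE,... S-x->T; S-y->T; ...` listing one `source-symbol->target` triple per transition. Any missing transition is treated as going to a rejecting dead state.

start=S0; accept=S0,S1,S2; S0-a->S1; S0-b->S0; S0-c->S0; S1-a->S2; S1-b->S0; S1-c->S0; S2-a->S2; S2-b->S0; S2-c->S3; S3-a->S3; S3-b->S3; S3-c->S3

This is the complement of 'contains `aac`'. Use the same substring-matching states — S0 through S3 holding how much of `aac` has just been matched — but flip the accepting set: everything except the trap S3 accepts.
        a   b   c  
>* S0   S1  S0  S0 
 * S1   S2  S0  S0 
 * S2   S2  S0  S3 
   S3   S3  S3  S3 
(> = start, * = accepting)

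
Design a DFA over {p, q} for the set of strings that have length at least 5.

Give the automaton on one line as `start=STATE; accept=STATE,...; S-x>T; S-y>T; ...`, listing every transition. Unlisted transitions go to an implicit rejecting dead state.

Count input length up to 6: every symbol moves from A toward G, which means 'more than 5' and absorbs. Accept from {F, G}.
With 7 states:
       p  q 
>  A   B  B 
   B   C  C 
   C   D  D 
   D   E  E 
   E   F  F 
 * F   G  G 
 * G   G  G 
(> = start, * = accepting)

start=A; accept=F,G; A-p>B; A-q>B; B-p>C; B-q>C; C-p>D; C-q>D; D-p>E; D-q>E; E-p>F; E-q>F; F-p>G; F-q>G; G-p>G; G-q>G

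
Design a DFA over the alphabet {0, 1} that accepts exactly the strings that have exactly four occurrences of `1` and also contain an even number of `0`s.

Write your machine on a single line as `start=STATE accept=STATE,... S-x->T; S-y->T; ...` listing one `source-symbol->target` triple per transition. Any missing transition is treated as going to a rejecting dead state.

start=q0; accept=q8; q0-0->q1; q0-1->q2; q1-0->q0; q1-1->q3; q2-0->q3; q2-1->q4; q3-0->q2; q3-1->q5; q4-0->q5; q4-1->q6; q5-0->q4; q5-1->q7; q6-0->q7; q6-1->q8; q7-0->q6; q7-1->q9; q8-0->q9; q8-1->q10; q9-0->q8; q9-1->q10; q10-0->q10; q10-1->q10

Build one automaton per condition and run them in lockstep. One (6 states) tracks the count of `1`s, saturating at 5; the other (2 states) tracks the count of `0`s modulo 2. Each combined state is a pair, one component from each; accept when both components accept. Minimizing collapses redundant product states.
With 11 states:
          0    1  
>  q0     q1   q2 
   q1     q0   q3 
   q2     q3   q4 
   q3     q2   q5 
   q4     q5   q6 
   q5     q4   q7 
   q6     q7   q8 
   q7     q6   q9 
 * q8     q9  q10 
   q9     q8  q10 
   q10   q10  q10 
(> = start, * = accepting)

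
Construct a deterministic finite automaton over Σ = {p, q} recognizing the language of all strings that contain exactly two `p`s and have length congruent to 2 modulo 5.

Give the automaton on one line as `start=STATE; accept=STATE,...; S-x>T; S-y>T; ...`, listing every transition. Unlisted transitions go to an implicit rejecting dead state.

Build one automaton per condition and run them in lockstep. One (4 states) tracks the count of `p`s, saturating at 3; the other (5 states) tracks the input length modulo 5. Each combined state is a pair, one component from each; accept when both components accept. After merging equivalent states the machine shrinks.
          p    q  
>  s0     s1   s2 
   s1     s3   s4 
   s2     s4   s5 
 * s3     s6   s7 
   s4     s7   s8 
   s5     s8   s9 
   s6     s6   s6 
   s7     s6  s10 
   s8    s10  s11 
   s9    s11  s12 
   s10    s6  s13 
   s11   s13  s14 
   s12   s14   s0 
   s13    s6  s15 
   s14   s15   s1 
   s15    s6   s3 
(> = start, * = accepting)

start=s0; accept=s3; s0-p>s1; s0-q>s2; s1-p>s3; s1-q>s4; s2-p>s4; s2-q>s5; s3-p>s6; s3-q>s7; s4-p>s7; s4-q>s8; s5-p>s8; s5-q>s9; s6-p>s6; s6-q>s6; s7-p>s6; s7-q>s10; s8-p>s10; s8-q>s11; s9-p>s11; s9-q>s12; s10-p>s6; s10-q>s13; s11-p>s13; s11-q>s14; s12-p>s14; s12-q>s0; s13-p>s6; s13-q>s15; s14-p>s15; s14-q>s1; s15-p>s6; s15-q>s3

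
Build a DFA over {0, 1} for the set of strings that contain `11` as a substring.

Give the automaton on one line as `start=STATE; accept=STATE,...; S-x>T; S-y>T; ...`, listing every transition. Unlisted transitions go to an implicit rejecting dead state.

start=s0; accept=s2; s0-0>s0; s0-1>s1; s1-0>s0; s1-1>s2; s2-0>s2; s2-1>s2

States s0..s1 record the length of the longest prefix of `11` that matches the current input suffix. Reaching s2 means `11` has been seen, and we stay there forever. Accept from s2.
        0   1  
>  s0   s0  s1 
   s1   s0  s2 
 * s2   s2  s2 
(> = start, * = accepting)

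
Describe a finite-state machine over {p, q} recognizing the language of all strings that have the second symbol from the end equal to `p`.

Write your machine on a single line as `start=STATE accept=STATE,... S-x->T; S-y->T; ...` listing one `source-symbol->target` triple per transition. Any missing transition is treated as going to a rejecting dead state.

start=A; accept=D,E; A-p->B; A-q->C; B-p->D; B-q->E; C-p->F; C-q->G; D-p->D; D-q->E; E-p->F; E-q->G; F-p->D; F-q->E; G-p->F; G-q->G

Because acceptance depends on a position counted from the end, the machine has to buffer the most recent 2 symbols. Make each state the string of the last up-to-2 symbols read; on input `x` shift the window left and append `x`. Accept when the buffered window has length 2 and begins with `p`.
7 states suffice.
       p  q 
>  A   B  C 
   B   D  E 
   C   F  G 
 * D   D  E 
 * E   F  G 
   F   D  E 
   G   F  G 
(> = start, * = accepting)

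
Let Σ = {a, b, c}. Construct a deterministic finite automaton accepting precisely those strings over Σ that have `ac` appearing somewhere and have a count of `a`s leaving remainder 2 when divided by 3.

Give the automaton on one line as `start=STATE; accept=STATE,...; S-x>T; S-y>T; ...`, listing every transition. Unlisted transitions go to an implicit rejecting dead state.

start=q0; accept=q7; q0-a>q1; q0-b>q0; q0-c>q0; q1-a>q2; q1-b>q3; q1-c>q4; q2-a>q5; q2-b>q6; q2-c>q7; q3-a>q2; q3-b>q3; q3-c>q3; q4-a>q7; q4-b>q4; q4-c>q4; q5-a>q1; q5-b>q0; q5-c>q8; q6-a>q5; q6-b>q6; q6-c>q6; q7-a>q8; q7-b>q7; q7-c>q7; q8-a>q4; q8-b>q8; q8-c>q8

Build one automaton per condition and run them in lockstep. The first has 3 states tracking whether and how much of `ac` has been seen; the second has 3 states tracking the count of `a`s modulo 3. A product state is a pair (one from each), accepting exactly when both do.
        a   b   c  
>  q0   q1  q0  q0 
   q1   q2  q3  q4 
   q2   q5  q6  q7 
   q3   q2  q3  q3 
   q4   q7  q4  q4 
   q5   q1  q0  q8 
   q6   q5  q6  q6 
 * q7   q8  q7  q7 
   q8   q4  q8  q8 
(> = start, * = accepting)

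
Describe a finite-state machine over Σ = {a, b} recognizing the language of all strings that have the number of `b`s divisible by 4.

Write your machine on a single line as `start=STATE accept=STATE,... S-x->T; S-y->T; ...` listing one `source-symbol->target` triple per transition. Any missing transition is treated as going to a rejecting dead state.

start=q0; accept=q0; q0-a->q0; q0-b->q1; q1-a->q1; q1-b->q2; q2-a->q2; q2-b->q3; q3-a->q3; q3-b->q0

The only thing that matters is how many `b`s have appeared, reduced mod 4. Use one state per residue: q0 for 0, …, q3 for 3. Reading `b` moves to the next residue; anything else stays put. q0 is accepting.
A 4-state machine:
        a   b  
>* q0   q0  q1 
   q1   q1  q2 
   q2   q2  q3 
   q3   q3  q0 
(> = start, * = accepting)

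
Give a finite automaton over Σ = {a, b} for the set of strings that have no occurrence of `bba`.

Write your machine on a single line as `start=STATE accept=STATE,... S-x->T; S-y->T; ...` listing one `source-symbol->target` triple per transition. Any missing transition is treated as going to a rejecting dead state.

This is the complement of 'contains `bba`'. Use the same substring-matching states — s0 through s3 holding how much of `bba` has just been matched — but flip the accepting set: everything except the trap s3 accepts.
        a   b  
>* s0   s0  s1 
 * s1   s0  s2 
 * s2   s3  s2 
   s3   s3  s3 
(> = start, * = accepting)

start=s0; accept=s0,s1,s2; s0-a->s0; s0-b->s1; s1-a->s0; s1-b->s2; s2-a->s3; s2-b->s2; s3-a->s3; s3-b->s3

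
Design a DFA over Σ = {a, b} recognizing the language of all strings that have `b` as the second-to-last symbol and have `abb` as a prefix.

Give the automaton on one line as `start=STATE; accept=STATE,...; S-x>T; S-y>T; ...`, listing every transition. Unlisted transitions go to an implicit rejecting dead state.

Run two small machines in parallel and take their product. The first has 7 states tracking the last 2 symbols read; the second has 5 states tracking whether the input so far still matches the prefix `abb`. A product state is a pair (one from each), accepting exactly when both do.
With 12 states:
          a    b  
>  s0     s1   s2 
   s1     s3   s4 
   s2     s5   s6 
   s3     s3   s7 
   s4     s5   s8 
   s5     s3   s7 
   s6     s5   s6 
   s7     s5   s6 
 * s8     s9   s8 
 * s9    s10  s11 
   s10   s10  s11 
   s11    s9   s8 
(> = start, * = accepting)

start=s0; accept=s8,s9; s0-a>s1; s0-b>s2; s1-a>s3; s1-b>s4; s2-a>s5; s2-b>s6; s3-a>s3; s3-b>s7; s4-a>s5; s4-b>s8; s5-a>s3; s5-b>s7; s6-a>s5; s6-b>s6; s7-a>s5; s7-b>s6; s8-a>s9; s8-b>s8; s9-a>s10; s9-b>s11; s10-a>s10; s10-b>s11; s11-a>s9; s11-b>s8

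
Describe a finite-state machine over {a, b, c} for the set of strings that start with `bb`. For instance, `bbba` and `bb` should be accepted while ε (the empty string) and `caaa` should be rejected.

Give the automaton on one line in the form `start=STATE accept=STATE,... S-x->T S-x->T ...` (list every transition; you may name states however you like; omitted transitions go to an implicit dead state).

start=q0 accept=q2 q0-a->q3 q0-b->q1 q0-c->q3 q1-a->q3 q1-b->q2 q1-c->q3 q2-a->q2 q2-b->q2 q2-c->q2 q3-a->q3 q3-b->q3 q3-c->q3

Check the first 2 symbols one by one: q0 through q1 record how many have matched `bb` so far; any wrong symbol goes to the dead state q3. After all 2 match we enter the accepting sink q2.
With 4 states:
        a   b   c  
>  q0   q3  q1  q3 
   q1   q3  q2  q3 
 * q2   q2  q2  q2 
   q3   q3  q3  q3 
(> = start, * = accepting)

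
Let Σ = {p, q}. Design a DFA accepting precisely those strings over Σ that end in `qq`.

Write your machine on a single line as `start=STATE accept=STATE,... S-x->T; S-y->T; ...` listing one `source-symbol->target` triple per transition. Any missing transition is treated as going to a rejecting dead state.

start=A; accept=C; A-p->A; A-q->B; B-p->A; B-q->C; C-p->A; C-q->C

Let each state record the length of the longest suffix of the input read so far that is also a prefix of `qq`. B means the last symbol is `q`; C means the last 2 symbols are `qq`. Accept only at C, where the string currently ends in `qq`.
With 3 states:
       p  q 
>  A   A  B 
   B   A  C 
 * C   A  C 
(> = start, * = accepting)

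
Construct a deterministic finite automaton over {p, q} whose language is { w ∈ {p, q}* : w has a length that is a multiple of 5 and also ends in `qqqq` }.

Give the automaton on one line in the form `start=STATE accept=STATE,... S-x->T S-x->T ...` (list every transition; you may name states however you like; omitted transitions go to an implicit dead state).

Run two small machines in parallel and take their product. The first has 5 states tracking the input length modulo 5; the second has 5 states tracking how much of the suffix `qqqq` has currently been matched. A product state is a pair (one from each), accepting exactly when both do. Minimizing collapses redundant product states.
A 9-state machine:
       p  q 
>  A   B  B 
   B   C  D 
   C   E  E 
   D   E  F 
   E   G  G 
   F   G  H 
   G   A  A 
   H   A  I 
 * I   B  B 
(> = start, * = accepting)

start=A accept=I A-p->B A-q->B B-p->C B-q->D C-p->E C-q->E D-p->E D-q->F E-p->G E-q->G F-p->G F-q->H G-p->A G-q->A H-p->A H-q->I I-p->B I-q->B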